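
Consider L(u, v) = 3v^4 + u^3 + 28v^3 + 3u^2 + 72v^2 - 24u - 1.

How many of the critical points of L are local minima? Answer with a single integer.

L separates as a function of u plus a function of v, so ∇L=0 decouples.
∂L/∂u = 3(u - 2)(u + 4) = 0 at u ∈ {-4, 2}; ∂L/∂v = 12v(v + 3)(v + 4) = 0 at v ∈ {-4, -3, 0}.
The Hessian is diagonal: diag(L_uu, L_vv). Second derivatives: L_uu(-4)=-18, L_uu(2)=18; L_vv(-4)=48, L_vv(-3)=-36, L_vv(0)=144.
Local minima occur where both diagonal entries positive: (2, -4), (2, 0). Count: 2.

2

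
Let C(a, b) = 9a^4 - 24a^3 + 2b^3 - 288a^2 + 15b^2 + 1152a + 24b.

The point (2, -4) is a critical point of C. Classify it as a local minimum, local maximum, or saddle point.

The mixed partial ∂²C/∂a∂b is 0, so the Hessian at any point is diag(C_aa, C_bb) = diag(36(3a^2 - 4a - 16), 6(2b + 5)).
At (2, -4): H = diag(-432, -18).
Both eigenvalues are negative, so H is negative definite: a local maximum.

local maximum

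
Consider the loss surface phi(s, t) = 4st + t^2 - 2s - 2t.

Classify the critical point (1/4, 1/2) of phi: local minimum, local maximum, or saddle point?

saddle point

The Hessian of phi is constant: H = [[0, 4], [4, 2]].
det(H) = 0·2 − 4² = -16.
Since det(H) < 0, H is indefinite and the critical point is a saddle point.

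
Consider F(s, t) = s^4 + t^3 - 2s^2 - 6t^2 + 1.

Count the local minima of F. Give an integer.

F separates as a function of s plus a function of t, so ∇F=0 decouples.
∂F/∂s = 4s(s - 1)(s + 1) = 0 at s ∈ {-1, 0, 1}; ∂F/∂t = 3t(t - 4) = 0 at t ∈ {0, 4}.
The Hessian is diagonal: diag(F_ss, F_tt). Second derivatives: F_ss(-1)=8, F_ss(0)=-4, F_ss(1)=8; F_tt(0)=-12, F_tt(4)=12.
Local minima occur where both diagonal entries positive: (-1, 4), (1, 4). Count: 2.

2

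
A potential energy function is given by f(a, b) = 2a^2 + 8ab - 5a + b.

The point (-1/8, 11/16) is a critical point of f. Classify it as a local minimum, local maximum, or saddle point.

saddle point

The Hessian of f is constant: H = [[4, 8], [8, 0]].
det(H) = 4·0 − 8² = -64.
Since det(H) < 0, H is indefinite and the critical point is a saddle point.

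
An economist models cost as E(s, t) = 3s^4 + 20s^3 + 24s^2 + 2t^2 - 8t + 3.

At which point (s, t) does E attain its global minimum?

(-4, 2)

E(s,t) separates as P(s) + Q(t) + 3, so its minimum is min P + min Q + 3.
P'(s) = 12s(s + 1)(s + 4) vanishes at s ∈ {-4, -1, 0}; Q'(t) = 4(t - 2) vanishes at t ∈ {2}.
Local minima of P (where P''>0): P(-4)=-128, P(0)=0. Local minima of Q: Q(2)=-8.
So the global minimum of E is P(-4) + Q(2) + 3 = -128 − 8 + 3 = -133, attained at (-4, 2).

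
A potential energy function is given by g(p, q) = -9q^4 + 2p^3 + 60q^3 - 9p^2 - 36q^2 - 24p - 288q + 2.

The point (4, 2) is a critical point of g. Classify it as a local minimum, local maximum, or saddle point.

local minimum

The mixed partial ∂²g/∂p∂q is 0, so the Hessian at any point is diag(g_pp, g_qq) = diag(6(2p - 3), 36(-3q^2 + 10q - 2)).
At (4, 2): H = diag(30, 216).
Both eigenvalues are positive, so H is positive definite: a local minimum.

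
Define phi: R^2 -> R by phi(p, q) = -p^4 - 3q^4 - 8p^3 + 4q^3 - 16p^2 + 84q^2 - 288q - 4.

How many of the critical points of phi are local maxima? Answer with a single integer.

4

phi separates as a function of p plus a function of q, so ∇phi=0 decouples.
∂phi/∂p = -4p(p + 2)(p + 4) = 0 at p ∈ {-4, -2, 0}; ∂phi/∂q = -12(q - 3)(q - 2)(q + 4) = 0 at q ∈ {-4, 2, 3}.
The Hessian is diagonal: diag(phi_pp, phi_qq). Second derivatives: phi_pp(-4)=-32, phi_pp(-2)=16, phi_pp(0)=-32; phi_qq(-4)=-504, phi_qq(2)=72, phi_qq(3)=-84.
Local maxima occur where both diagonal entries negative: (-4, -4), (-4, 3), (0, -4), (0, 3). Count: 4.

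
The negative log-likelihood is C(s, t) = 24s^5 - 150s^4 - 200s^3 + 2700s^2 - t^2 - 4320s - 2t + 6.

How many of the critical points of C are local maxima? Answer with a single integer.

C separates as a function of s plus a function of t, so ∇C=0 decouples.
∂C/∂s = 120(s - 4)(s - 3)(s - 1)(s + 3) = 0 at s ∈ {-3, 1, 3, 4}; ∂C/∂t = -2(t + 1) = 0 at t ∈ {-1}.
The Hessian is diagonal: diag(C_ss, C_tt). Second derivatives: C_ss(-3)=-20160, C_ss(1)=2880, C_ss(3)=-1440, C_ss(4)=2520; C_tt(-1)=-2.
Local maxima occur where both diagonal entries negative: (-3, -1), (3, -1). Count: 2.

2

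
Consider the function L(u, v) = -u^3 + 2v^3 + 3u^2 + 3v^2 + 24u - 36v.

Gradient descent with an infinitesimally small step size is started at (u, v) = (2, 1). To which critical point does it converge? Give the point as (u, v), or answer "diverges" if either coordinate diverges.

L is separable, so gradient descent decouples: u follows -∂L/∂u, v follows -∂L/∂v.
∂L/∂u = -3(u - 4)(u + 2); at u=2 this is 24, so u decreases.
∂L/∂v = 6(v - 2)(v + 3); at v=1 this is -24, so v increases.
u converges to its nearest critical value -2 (a local min of the u-part); v converges to 2. The iterate converges to (-2, 2).

(-2, 2)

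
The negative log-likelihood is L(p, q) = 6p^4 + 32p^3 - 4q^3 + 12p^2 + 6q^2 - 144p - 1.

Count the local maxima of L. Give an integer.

1

L separates as a function of p plus a function of q, so ∇L=0 decouples.
∂L/∂p = 24(p - 1)(p + 2)(p + 3) = 0 at p ∈ {-3, -2, 1}; ∂L/∂q = -12q(q - 1) = 0 at q ∈ {0, 1}.
The Hessian is diagonal: diag(L_pp, L_qq). Second derivatives: L_pp(-3)=96, L_pp(-2)=-72, L_pp(1)=288; L_qq(0)=12, L_qq(1)=-12.
Local maxima occur where both diagonal entries negative: (-2, 1). Count: 1.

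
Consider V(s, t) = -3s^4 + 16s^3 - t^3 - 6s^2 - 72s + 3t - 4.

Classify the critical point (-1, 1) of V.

local maximum

The mixed partial ∂²V/∂s∂t is 0, so the Hessian at any point is diag(V_ss, V_tt) = diag(12(-3s^2 + 8s - 1), -6t).
At (-1, 1): H = diag(-144, -6).
Both eigenvalues are negative, so H is negative definite: a local maximum.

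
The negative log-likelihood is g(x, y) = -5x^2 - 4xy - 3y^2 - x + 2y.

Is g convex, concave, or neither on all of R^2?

g is quadratic, so its Hessian is the constant matrix H = [[-10, -4], [-4, -6]].
det(H) = 44, tr(H) = -16.
det(H) > 0 and tr(H) < 0, so H is negative definite everywhere: concave.

concave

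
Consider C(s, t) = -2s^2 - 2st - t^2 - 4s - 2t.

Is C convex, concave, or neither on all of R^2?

concave

C is quadratic, so its Hessian is the constant matrix H = [[-4, -2], [-2, -2]].
det(H) = 4, tr(H) = -6.
det(H) > 0 and tr(H) < 0, so H is negative definite everywhere: concave.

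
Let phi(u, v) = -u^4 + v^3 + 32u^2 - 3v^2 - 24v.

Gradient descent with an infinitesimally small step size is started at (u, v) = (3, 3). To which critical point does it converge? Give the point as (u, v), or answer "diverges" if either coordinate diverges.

phi is separable, so gradient descent decouples: u follows -∂phi/∂u, v follows -∂phi/∂v.
∂phi/∂u = -4u(u - 4)(u + 4); at u=3 this is 84, so u decreases.
∂phi/∂v = 3(v - 4)(v + 2); at v=3 this is -15, so v increases.
u converges to its nearest critical value 0 (a local min of the u-part); v converges to 4. The iterate converges to (0, 4).

(0, 4)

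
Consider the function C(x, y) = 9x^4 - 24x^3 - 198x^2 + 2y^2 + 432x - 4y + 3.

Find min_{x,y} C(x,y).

-1700

C(x,y) separates as P(x) + Q(y) + 3, so its minimum is min P + min Q + 3.
P'(x) = 36(x - 4)(x - 1)(x + 3) vanishes at x ∈ {-3, 1, 4}; Q'(y) = 4y - 4 vanishes at y ∈ {1}.
Local minima of P (where P''>0): P(-3)=-1701, P(4)=-672. Local minima of Q: Q(1)=-2.
So the global minimum of C is P(-3) + Q(1) + 3 = -1701 − 2 + 3 = -1700, attained at (-3, 1).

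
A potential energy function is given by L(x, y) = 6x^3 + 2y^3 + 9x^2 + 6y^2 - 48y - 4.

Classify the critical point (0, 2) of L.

local minimum

The mixed partial ∂²L/∂x∂y is 0, so the Hessian at any point is diag(L_xx, L_yy) = diag(18(2x + 1), 12(y + 1)).
At (0, 2): H = diag(18, 36).
Both eigenvalues are positive, so H is positive definite: a local minimum.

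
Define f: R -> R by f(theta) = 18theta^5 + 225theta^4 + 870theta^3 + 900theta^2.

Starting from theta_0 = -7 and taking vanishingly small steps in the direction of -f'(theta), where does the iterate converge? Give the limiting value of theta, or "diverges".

f'(theta) = 90theta(theta + 1)(theta + 4)(theta + 5), so f'(-7) = 22680.
Gradient descent moves in the -f' direction, i.e. theta is decreasing.
There is no critical point below theta=-7, and f' keeps the same sign, so the iterate runs off to −∞.

diverges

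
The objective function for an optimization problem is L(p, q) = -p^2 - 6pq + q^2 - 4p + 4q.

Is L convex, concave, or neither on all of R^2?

L is quadratic, so its Hessian is the constant matrix H = [[-2, -6], [-6, 2]].
det(H) = -40, tr(H) = 0.
det(H) < 0, so H is indefinite: neither convex nor concave.

neither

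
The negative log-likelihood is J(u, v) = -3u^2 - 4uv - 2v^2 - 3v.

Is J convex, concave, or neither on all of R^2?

J is quadratic, so its Hessian is the constant matrix H = [[-6, -4], [-4, -4]].
det(H) = 8, tr(H) = -10.
det(H) > 0 and tr(H) < 0, so H is negative definite everywhere: concave.

concave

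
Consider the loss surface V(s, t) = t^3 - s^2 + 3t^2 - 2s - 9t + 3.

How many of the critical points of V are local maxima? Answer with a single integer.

1

V separates as a function of s plus a function of t, so ∇V=0 decouples.
∂V/∂s = -2(s + 1) = 0 at s ∈ {-1}; ∂V/∂t = 3(t - 1)(t + 3) = 0 at t ∈ {-3, 1}.
The Hessian is diagonal: diag(V_ss, V_tt). Second derivatives: V_ss(-1)=-2; V_tt(-3)=-12, V_tt(1)=12.
Local maxima occur where both diagonal entries negative: (-1, -3). Count: 1.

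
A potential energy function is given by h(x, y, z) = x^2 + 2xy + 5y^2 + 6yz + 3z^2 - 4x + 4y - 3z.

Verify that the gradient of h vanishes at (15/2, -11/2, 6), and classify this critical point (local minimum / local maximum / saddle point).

∇h = (2x + 2y - 4, 2x + 10y + 6z + 4, 6y + 6z - 3); substituting (15/2, -11/2, 6) gives ∇h = (0, 0, 0), so (15/2, -11/2, 6) is indeed a critical point.
The Hessian is constant: H = [[2, 2, 0], [2, 10, 6], [0, 6, 6]].
Leading principal minors: Δ₁ = 2, Δ₂ = 16, Δ₃ = 24.
All leading minors are positive, so H is positive definite: a local minimum.

local minimum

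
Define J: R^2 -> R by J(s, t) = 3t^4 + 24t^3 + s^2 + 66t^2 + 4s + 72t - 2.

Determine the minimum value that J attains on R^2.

-33

J(s,t) separates as P(s) + Q(t) − 2, so its minimum is min P + min Q − 2.
P'(s) = 2s + 4 vanishes at s ∈ {-2}; Q'(t) = 12(t + 1)(t + 2)(t + 3) vanishes at t ∈ {-3, -2, -1}.
Local minima of P (where P''>0): P(-2)=-4. Local minima of Q: Q(-3)=-27, Q(-1)=-27.
So the global minimum of J is P(-2) + Q(-3) − 2 = -4 − 27 − 2 = -33, attained at (-2, -3).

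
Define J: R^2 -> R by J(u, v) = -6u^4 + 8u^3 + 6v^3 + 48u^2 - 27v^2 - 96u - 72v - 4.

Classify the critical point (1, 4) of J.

The mixed partial ∂²J/∂u∂v is 0, so the Hessian at any point is diag(J_uu, J_vv) = diag(24(-3u^2 + 2u + 4), 18(2v - 3)).
At (1, 4): H = diag(72, 90).
Both eigenvalues are positive, so H is positive definite: a local minimum.

local minimum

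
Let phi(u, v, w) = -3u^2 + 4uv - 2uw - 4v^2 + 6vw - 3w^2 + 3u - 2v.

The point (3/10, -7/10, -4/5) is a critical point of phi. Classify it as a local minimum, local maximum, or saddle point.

local maximum

The Hessian is constant: H = [[-6, 4, -2], [4, -8, 6], [-2, 6, -6]].
Leading principal minors: Δ₁ = -6, Δ₂ = 32, Δ₃ = -40.
The minors alternate sign starting negative (−, +, −), so H is negative definite: a local maximum.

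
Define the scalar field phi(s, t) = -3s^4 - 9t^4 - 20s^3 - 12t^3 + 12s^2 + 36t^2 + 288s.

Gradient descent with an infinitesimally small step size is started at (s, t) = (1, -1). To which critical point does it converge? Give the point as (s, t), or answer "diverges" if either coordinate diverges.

phi is separable, so gradient descent decouples: s follows -∂phi/∂s, t follows -∂phi/∂t.
∂phi/∂s = -12(s - 2)(s + 3)(s + 4); at s=1 this is 240, so s decreases.
∂phi/∂t = -36t(t - 1)(t + 2); at t=-1 this is -72, so t increases.
s converges to its nearest critical value -3 (a local min of the s-part); t converges to 0. The iterate converges to (-3, 0).

(-3, 0)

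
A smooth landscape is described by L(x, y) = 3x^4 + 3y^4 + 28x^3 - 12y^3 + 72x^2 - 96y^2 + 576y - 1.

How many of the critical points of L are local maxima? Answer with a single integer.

L separates as a function of x plus a function of y, so ∇L=0 decouples.
∂L/∂x = 12x(x + 3)(x + 4) = 0 at x ∈ {-4, -3, 0}; ∂L/∂y = 12(y - 4)(y - 3)(y + 4) = 0 at y ∈ {-4, 3, 4}.
The Hessian is diagonal: diag(L_xx, L_yy). Second derivatives: L_xx(-4)=48, L_xx(-3)=-36, L_xx(0)=144; L_yy(-4)=672, L_yy(3)=-84, L_yy(4)=96.
Local maxima occur where both diagonal entries negative: (-3, 3). Count: 1.

1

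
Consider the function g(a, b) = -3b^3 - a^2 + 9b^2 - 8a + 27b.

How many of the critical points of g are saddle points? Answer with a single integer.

1

g separates as a function of a plus a function of b, so ∇g=0 decouples.
∂g/∂a = -2(a + 4) = 0 at a ∈ {-4}; ∂g/∂b = -9(b - 3)(b + 1) = 0 at b ∈ {-1, 3}.
The Hessian is diagonal: diag(g_aa, g_bb). Second derivatives: g_aa(-4)=-2; g_bb(-1)=36, g_bb(3)=-36.
Saddle points occur where the two diagonal entries have opposite signs: (-4, -1). Count: 1.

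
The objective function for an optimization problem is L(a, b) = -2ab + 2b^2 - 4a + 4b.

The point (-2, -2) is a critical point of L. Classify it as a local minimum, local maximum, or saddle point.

saddle point

The Hessian of L is constant: H = [[0, -2], [-2, 4]].
det(H) = 0·4 − (-2)² = -4.
Since det(H) < 0, H is indefinite and the critical point is a saddle point.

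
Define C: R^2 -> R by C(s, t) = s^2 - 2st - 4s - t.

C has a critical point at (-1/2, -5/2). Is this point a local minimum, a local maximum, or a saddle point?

The Hessian of C is constant: H = [[2, -2], [-2, 0]].
det(H) = 2·0 − (-2)² = -4.
Since det(H) < 0, H is indefinite and the critical point is a saddle point.

saddle point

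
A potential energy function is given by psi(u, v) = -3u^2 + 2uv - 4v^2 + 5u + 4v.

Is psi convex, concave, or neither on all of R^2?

psi is quadratic, so its Hessian is the constant matrix H = [[-6, 2], [2, -8]].
det(H) = 44, tr(H) = -14.
det(H) > 0 and tr(H) < 0, so H is negative definite everywhere: concave.

concave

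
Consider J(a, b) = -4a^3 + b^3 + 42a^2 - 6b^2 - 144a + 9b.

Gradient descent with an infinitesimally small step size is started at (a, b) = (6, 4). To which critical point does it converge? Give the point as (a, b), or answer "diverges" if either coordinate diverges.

J is separable, so gradient descent decouples: a follows -∂J/∂a, b follows -∂J/∂b.
∂J/∂a = -12(a - 4)(a - 3); at a=6 this is -72, so a increases.
∂J/∂b = 3(b - 3)(b - 1); at b=4 this is 9, so b decreases.
The a-coordinate has no critical point in that direction and runs off to infinity.

diverges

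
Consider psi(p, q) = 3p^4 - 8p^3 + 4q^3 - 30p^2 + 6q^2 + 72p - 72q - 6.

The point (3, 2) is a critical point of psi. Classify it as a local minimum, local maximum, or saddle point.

The mixed partial ∂²psi/∂p∂q is 0, so the Hessian at any point is diag(psi_pp, psi_qq) = diag(12(3p^2 - 4p - 5), 12(2q + 1)).
At (3, 2): H = diag(120, 60).
Both eigenvalues are positive, so H is positive definite: a local minimum.

local minimum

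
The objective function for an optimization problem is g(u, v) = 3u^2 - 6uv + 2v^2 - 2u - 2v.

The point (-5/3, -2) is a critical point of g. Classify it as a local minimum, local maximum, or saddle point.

saddle point

The Hessian of g is constant: H = [[6, -6], [-6, 4]].
det(H) = 6·4 − (-6)² = -12.
Since det(H) < 0, H is indefinite and the critical point is a saddle point.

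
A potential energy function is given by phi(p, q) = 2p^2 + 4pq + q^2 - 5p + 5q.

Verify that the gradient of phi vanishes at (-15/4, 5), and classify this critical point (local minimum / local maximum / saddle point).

saddle point

∇phi = (4p + 4q - 5, 4p + 2q + 5); substituting (-15/4, 5) gives ∇phi = (0, 0), so (-15/4, 5) is indeed a critical point.
The Hessian of phi is constant: H = [[4, 4], [4, 2]].
det(H) = 4·2 − 4² = -8.
Since det(H) < 0, H is indefinite and the critical point is a saddle point.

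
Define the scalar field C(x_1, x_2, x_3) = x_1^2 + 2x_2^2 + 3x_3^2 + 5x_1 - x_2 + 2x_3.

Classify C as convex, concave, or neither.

convex

C is quadratic, so its Hessian is the constant matrix H = [[2, 0, 0], [0, 4, 0], [0, 0, 6]].
Leading principal minors: 2, 8, 48.
All positive ⇒ H ≻ 0 ⇒ convex.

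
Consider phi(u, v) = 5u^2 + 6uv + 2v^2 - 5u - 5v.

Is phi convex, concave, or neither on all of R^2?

phi is quadratic, so its Hessian is the constant matrix H = [[10, 6], [6, 4]].
det(H) = 4, tr(H) = 14.
det(H) > 0 and tr(H) > 0, so H is positive definite everywhere: convex.

convex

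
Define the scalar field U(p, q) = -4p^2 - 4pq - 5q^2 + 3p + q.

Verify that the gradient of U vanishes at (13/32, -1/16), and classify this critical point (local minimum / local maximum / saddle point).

local maximum

∇U = (-8p - 4q + 3, -4p - 10q + 1); substituting (13/32, -1/16) gives ∇U = (0, 0), so (13/32, -1/16) is indeed a critical point.
The Hessian of U is constant: H = [[-8, -4], [-4, -10]].
det(H) = (-8)·(-10) − (-4)² = 64.
det(H) > 0 and tr(H) = -18 < 0, so H is negative definite and the point is a local maximum.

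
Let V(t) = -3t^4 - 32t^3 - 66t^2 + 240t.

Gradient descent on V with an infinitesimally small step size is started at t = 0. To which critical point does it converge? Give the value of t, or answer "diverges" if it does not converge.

-4

V'(t) = -12(t - 1)(t + 4)(t + 5), so V'(0) = 240.
Gradient descent moves in the -V' direction, i.e. t is decreasing.
The nearest critical point in that direction is t = -4, where V'' = 60 > 0 (a local minimum). The iterate converges there.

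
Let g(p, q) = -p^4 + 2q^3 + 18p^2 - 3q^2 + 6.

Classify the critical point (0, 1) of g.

The mixed partial ∂²g/∂p∂q is 0, so the Hessian at any point is diag(g_pp, g_qq) = diag(12(-p^2 + 3), 6(2q - 1)).
At (0, 1): H = diag(36, 6).
Both eigenvalues are positive, so H is positive definite: a local minimum.

local minimum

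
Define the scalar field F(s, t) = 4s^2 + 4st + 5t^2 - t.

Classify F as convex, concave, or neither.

F is quadratic, so its Hessian is the constant matrix H = [[8, 4], [4, 10]].
det(H) = 64, tr(H) = 18.
det(H) > 0 and tr(H) > 0, so H is positive definite everywhere: convex.

convex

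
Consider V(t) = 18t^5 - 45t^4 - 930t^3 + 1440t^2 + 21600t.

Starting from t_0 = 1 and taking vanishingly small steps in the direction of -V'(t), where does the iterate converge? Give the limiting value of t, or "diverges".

-3

V'(t) = 90(t - 5)(t - 4)(t + 3)(t + 4), so V'(1) = 21600.
Gradient descent moves in the -V' direction, i.e. t is decreasing.
The nearest critical point in that direction is t = -3, where V'' = 5040 > 0 (a local minimum). The iterate converges there.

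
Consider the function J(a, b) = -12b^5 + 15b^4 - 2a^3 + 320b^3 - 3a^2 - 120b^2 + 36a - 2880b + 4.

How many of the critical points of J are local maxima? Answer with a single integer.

J separates as a function of a plus a function of b, so ∇J=0 decouples.
∂J/∂a = -6(a - 2)(a + 3) = 0 at a ∈ {-3, 2}; ∂J/∂b = -60(b - 4)(b - 2)(b + 2)(b + 3) = 0 at b ∈ {-3, -2, 2, 4}.
The Hessian is diagonal: diag(J_aa, J_bb). Second derivatives: J_aa(-3)=30, J_aa(2)=-30; J_bb(-3)=2100, J_bb(-2)=-1440, J_bb(2)=2400, J_bb(4)=-5040.
Local maxima occur where both diagonal entries negative: (2, -2), (2, 4). Count: 2.

2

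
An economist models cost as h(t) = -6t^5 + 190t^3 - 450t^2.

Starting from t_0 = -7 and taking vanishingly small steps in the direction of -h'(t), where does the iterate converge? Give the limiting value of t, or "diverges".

-5

h'(t) = -30t(t - 3)(t - 2)(t + 5), so h'(-7) = -37800.
Gradient descent moves in the -h' direction, i.e. t is increasing.
The nearest critical point in that direction is t = -5, where h'' = 8400 > 0 (a local minimum). The iterate converges there.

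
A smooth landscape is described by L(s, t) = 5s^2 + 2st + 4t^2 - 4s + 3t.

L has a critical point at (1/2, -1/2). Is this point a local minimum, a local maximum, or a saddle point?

The Hessian of L is constant: H = [[10, 2], [2, 8]].
det(H) = 10·8 − 2² = 76.
det(H) > 0 and tr(H) = 18 > 0, so H is positive definite and the point is a local minimum.

local minimum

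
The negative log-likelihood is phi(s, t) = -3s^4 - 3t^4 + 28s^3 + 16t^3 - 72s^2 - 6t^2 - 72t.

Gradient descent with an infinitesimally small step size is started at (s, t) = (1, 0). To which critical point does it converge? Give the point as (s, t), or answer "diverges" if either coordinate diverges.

(3, 2)

phi is separable, so gradient descent decouples: s follows -∂phi/∂s, t follows -∂phi/∂t.
∂phi/∂s = -12s(s - 4)(s - 3); at s=1 this is -72, so s increases.
∂phi/∂t = -12(t - 3)(t - 2)(t + 1); at t=0 this is -72, so t increases.
s converges to its nearest critical value 3 (a local min of the s-part); t converges to 2. The iterate converges to (3, 2).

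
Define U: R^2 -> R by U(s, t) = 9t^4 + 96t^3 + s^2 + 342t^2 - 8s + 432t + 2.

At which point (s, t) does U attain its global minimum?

U(s,t) separates as P(s) + Q(t) + 2, so its minimum is min P + min Q + 2.
P'(s) = 2s - 8 vanishes at s ∈ {4}; Q'(t) = 36(t + 1)(t + 3)(t + 4) vanishes at t ∈ {-4, -3, -1}.
Local minima of P (where P''>0): P(4)=-16. Local minima of Q: Q(-4)=-96, Q(-1)=-177.
So the global minimum of U is P(4) + Q(-1) + 2 = -16 − 177 + 2 = -191, attained at (4, -1).

(4, -1)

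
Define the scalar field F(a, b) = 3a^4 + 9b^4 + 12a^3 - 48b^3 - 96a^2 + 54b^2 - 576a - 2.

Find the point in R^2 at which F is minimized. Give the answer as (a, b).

(4, 3)

F(a,b) separates as P(a) + Q(b) − 2, so its minimum is min P + min Q − 2.
P'(a) = 12(a - 4)(a + 3)(a + 4) vanishes at a ∈ {-4, -3, 4}; Q'(b) = 36b(b - 3)(b - 1) vanishes at b ∈ {0, 1, 3}.
Local minima of P (where P''>0): P(-4)=768, P(4)=-2304. Local minima of Q: Q(0)=0, Q(3)=-81.
So the global minimum of F is P(4) + Q(3) − 2 = -2304 − 81 − 2 = -2387, attained at (4, 3).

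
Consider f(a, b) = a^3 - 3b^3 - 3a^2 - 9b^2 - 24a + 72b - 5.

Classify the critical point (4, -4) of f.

The mixed partial ∂²f/∂a∂b is 0, so the Hessian at any point is diag(f_aa, f_bb) = diag(6(a - 1), -18(b + 1)).
At (4, -4): H = diag(18, 54).
Both eigenvalues are positive, so H is positive definite: a local minimum.

local minimum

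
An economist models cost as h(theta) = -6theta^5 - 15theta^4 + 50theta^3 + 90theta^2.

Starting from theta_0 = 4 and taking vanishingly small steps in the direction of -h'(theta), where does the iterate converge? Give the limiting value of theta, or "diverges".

diverges

h'(theta) = -30theta(theta - 2)(theta + 1)(theta + 3), so h'(4) = -8400.
Gradient descent moves in the -h' direction, i.e. theta is increasing.
There is no critical point above theta=4, and h' keeps the same sign, so the iterate runs off to +∞.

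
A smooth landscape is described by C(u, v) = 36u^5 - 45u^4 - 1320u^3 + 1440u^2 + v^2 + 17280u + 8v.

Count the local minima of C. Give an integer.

2

C separates as a function of u plus a function of v, so ∇C=0 decouples.
∂C/∂u = 180(u - 4)(u - 3)(u + 2)(u + 4) = 0 at u ∈ {-4, -2, 3, 4}; ∂C/∂v = 2(v + 4) = 0 at v ∈ {-4}.
The Hessian is diagonal: diag(C_uu, C_vv). Second derivatives: C_uu(-4)=-20160, C_uu(-2)=10800, C_uu(3)=-6300, C_uu(4)=8640; C_vv(-4)=2.
Local minima occur where both diagonal entries positive: (-2, -4), (4, -4). Count: 2.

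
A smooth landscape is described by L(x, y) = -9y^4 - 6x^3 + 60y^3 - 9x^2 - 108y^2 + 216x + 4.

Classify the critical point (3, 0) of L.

local maximum

The mixed partial ∂²L/∂x∂y is 0, so the Hessian at any point is diag(L_xx, L_yy) = diag(-18(2x + 1), 36(-3y^2 + 10y - 6)).
At (3, 0): H = diag(-126, -216).
Both eigenvalues are negative, so H is negative definite: a local maximum.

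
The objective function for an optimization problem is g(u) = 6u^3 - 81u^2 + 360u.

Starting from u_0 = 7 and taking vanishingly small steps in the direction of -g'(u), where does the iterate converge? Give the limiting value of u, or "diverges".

5

g'(u) = 18(u - 5)(u - 4), so g'(7) = 108.
Gradient descent moves in the -g' direction, i.e. u is decreasing.
The nearest critical point in that direction is u = 5, where g'' = 18 > 0 (a local minimum). The iterate converges there.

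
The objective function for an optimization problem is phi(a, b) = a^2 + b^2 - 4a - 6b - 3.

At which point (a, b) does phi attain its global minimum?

(2, 3)

phi(a,b) separates as P(a) + Q(b) − 3, so its minimum is min P + min Q − 3.
P'(a) = 2a - 4 vanishes at a ∈ {2}; Q'(b) = 2b - 6 vanishes at b ∈ {3}.
Local minima of P (where P''>0): P(2)=-4. Local minima of Q: Q(3)=-9.
So the global minimum of phi is P(2) + Q(3) − 3 = -4 − 9 − 3 = -16, attained at (2, 3).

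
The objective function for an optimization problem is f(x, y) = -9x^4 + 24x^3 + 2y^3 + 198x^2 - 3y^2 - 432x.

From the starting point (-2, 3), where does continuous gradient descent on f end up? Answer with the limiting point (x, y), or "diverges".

f is separable, so gradient descent decouples: x follows -∂f/∂x, y follows -∂f/∂y.
∂f/∂x = -36(x - 4)(x - 1)(x + 3); at x=-2 this is -648, so x increases.
∂f/∂y = 6y(y - 1); at y=3 this is 36, so y decreases.
x converges to its nearest critical value 1 (a local min of the x-part); y converges to 1. The iterate converges to (1, 1).

(1, 1)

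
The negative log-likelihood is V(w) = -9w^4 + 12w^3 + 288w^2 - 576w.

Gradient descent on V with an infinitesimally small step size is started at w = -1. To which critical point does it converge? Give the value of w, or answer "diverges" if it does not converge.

V'(w) = -36(w - 4)(w - 1)(w + 4), so V'(-1) = -1080.
Gradient descent moves in the -V' direction, i.e. w is increasing.
The nearest critical point in that direction is w = 1, where V'' = 540 > 0 (a local minimum). The iterate converges there.

1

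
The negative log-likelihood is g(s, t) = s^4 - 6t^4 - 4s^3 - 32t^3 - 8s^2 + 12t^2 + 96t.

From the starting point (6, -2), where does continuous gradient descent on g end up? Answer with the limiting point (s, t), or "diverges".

(4, -1)

g is separable, so gradient descent decouples: s follows -∂g/∂s, t follows -∂g/∂t.
∂g/∂s = 4s(s - 4)(s + 1); at s=6 this is 336, so s decreases.
∂g/∂t = -24(t - 1)(t + 1)(t + 4); at t=-2 this is -144, so t increases.
s converges to its nearest critical value 4 (a local min of the s-part); t converges to -1. The iterate converges to (4, -1).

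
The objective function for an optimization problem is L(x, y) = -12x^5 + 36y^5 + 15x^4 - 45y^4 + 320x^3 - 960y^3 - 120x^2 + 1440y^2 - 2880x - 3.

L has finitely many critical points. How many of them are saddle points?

L separates as a function of x plus a function of y, so ∇L=0 decouples.
∂L/∂x = -60(x - 4)(x - 2)(x + 2)(x + 3) = 0 at x ∈ {-3, -2, 2, 4}; ∂L/∂y = 180y(y - 4)(y - 1)(y + 4) = 0 at y ∈ {-4, 0, 1, 4}.
The Hessian is diagonal: diag(L_xx, L_yy). Second derivatives: L_xx(-3)=2100, L_xx(-2)=-1440, L_xx(2)=2400, L_xx(4)=-5040; L_yy(-4)=-28800, L_yy(0)=2880, L_yy(1)=-2700, L_yy(4)=17280.
Saddle points occur where the two diagonal entries have opposite signs: (-3, -4), (-3, 1), (-2, 0), (-2, 4), (2, -4), (2, 1), (4, 0), (4, 4). Count: 8.

8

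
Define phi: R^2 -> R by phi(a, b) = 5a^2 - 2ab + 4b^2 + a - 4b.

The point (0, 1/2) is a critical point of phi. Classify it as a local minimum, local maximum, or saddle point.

The Hessian of phi is constant: H = [[10, -2], [-2, 8]].
det(H) = 10·8 − (-2)² = 76.
det(H) > 0 and tr(H) = 18 > 0, so H is positive definite and the point is a local minimum.

local minimum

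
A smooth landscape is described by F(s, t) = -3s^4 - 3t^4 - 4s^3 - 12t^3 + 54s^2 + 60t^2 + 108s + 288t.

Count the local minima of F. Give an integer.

1

F separates as a function of s plus a function of t, so ∇F=0 decouples.
∂F/∂s = -12(s - 3)(s + 1)(s + 3) = 0 at s ∈ {-3, -1, 3}; ∂F/∂t = -12(t - 3)(t + 2)(t + 4) = 0 at t ∈ {-4, -2, 3}.
The Hessian is diagonal: diag(F_ss, F_tt). Second derivatives: F_ss(-3)=-144, F_ss(-1)=96, F_ss(3)=-288; F_tt(-4)=-168, F_tt(-2)=120, F_tt(3)=-420.
Local minima occur where both diagonal entries positive: (-1, -2). Count: 1.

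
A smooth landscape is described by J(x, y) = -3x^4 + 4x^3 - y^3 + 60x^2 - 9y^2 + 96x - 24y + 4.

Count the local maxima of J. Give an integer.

J separates as a function of x plus a function of y, so ∇J=0 decouples.
∂J/∂x = -12(x - 4)(x + 1)(x + 2) = 0 at x ∈ {-2, -1, 4}; ∂J/∂y = -3(y + 2)(y + 4) = 0 at y ∈ {-4, -2}.
The Hessian is diagonal: diag(J_xx, J_yy). Second derivatives: J_xx(-2)=-72, J_xx(-1)=60, J_xx(4)=-360; J_yy(-4)=6, J_yy(-2)=-6.
Local maxima occur where both diagonal entries negative: (-2, -2), (4, -2). Count: 2.

2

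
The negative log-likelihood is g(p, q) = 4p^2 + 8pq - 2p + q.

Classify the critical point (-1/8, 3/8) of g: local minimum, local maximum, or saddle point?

The Hessian of g is constant: H = [[8, 8], [8, 0]].
det(H) = 8·0 − 8² = -64.
Since det(H) < 0, H is indefinite and the critical point is a saddle point.

saddle point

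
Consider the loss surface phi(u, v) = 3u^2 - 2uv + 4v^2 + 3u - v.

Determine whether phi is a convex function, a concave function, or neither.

phi is quadratic, so its Hessian is the constant matrix H = [[6, -2], [-2, 8]].
det(H) = 44, tr(H) = 14.
det(H) > 0 and tr(H) > 0, so H is positive definite everywhere: convex.

convex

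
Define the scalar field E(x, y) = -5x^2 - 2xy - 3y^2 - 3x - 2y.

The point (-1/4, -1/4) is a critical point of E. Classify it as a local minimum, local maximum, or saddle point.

The Hessian of E is constant: H = [[-10, -2], [-2, -6]].
det(H) = (-10)·(-6) − (-2)² = 56.
det(H) > 0 and tr(H) = -16 < 0, so H is negative definite and the point is a local maximum.

local maximum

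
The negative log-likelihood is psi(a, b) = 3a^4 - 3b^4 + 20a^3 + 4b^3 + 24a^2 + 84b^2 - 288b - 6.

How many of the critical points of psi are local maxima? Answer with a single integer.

psi separates as a function of a plus a function of b, so ∇psi=0 decouples.
∂psi/∂a = 12a(a + 1)(a + 4) = 0 at a ∈ {-4, -1, 0}; ∂psi/∂b = -12(b - 3)(b - 2)(b + 4) = 0 at b ∈ {-4, 2, 3}.
The Hessian is diagonal: diag(psi_aa, psi_bb). Second derivatives: psi_aa(-4)=144, psi_aa(-1)=-36, psi_aa(0)=48; psi_bb(-4)=-504, psi_bb(2)=72, psi_bb(3)=-84.
Local maxima occur where both diagonal entries negative: (-1, -4), (-1, 3). Count: 2.

2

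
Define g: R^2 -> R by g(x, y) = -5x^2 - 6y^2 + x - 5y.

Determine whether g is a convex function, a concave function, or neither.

g is quadratic, so its Hessian is the constant matrix H = [[-10, 0], [0, -12]].
det(H) = 120, tr(H) = -22.
det(H) > 0 and tr(H) < 0, so H is negative definite everywhere: concave.

concave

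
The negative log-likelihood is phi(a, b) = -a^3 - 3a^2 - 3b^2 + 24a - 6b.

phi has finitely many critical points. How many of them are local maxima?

phi separates as a function of a plus a function of b, so ∇phi=0 decouples.
∂phi/∂a = -3(a - 2)(a + 4) = 0 at a ∈ {-4, 2}; ∂phi/∂b = -6(b + 1) = 0 at b ∈ {-1}.
The Hessian is diagonal: diag(phi_aa, phi_bb). Second derivatives: phi_aa(-4)=18, phi_aa(2)=-18; phi_bb(-1)=-6.
Local maxima occur where both diagonal entries negative: (2, -1). Count: 1.

1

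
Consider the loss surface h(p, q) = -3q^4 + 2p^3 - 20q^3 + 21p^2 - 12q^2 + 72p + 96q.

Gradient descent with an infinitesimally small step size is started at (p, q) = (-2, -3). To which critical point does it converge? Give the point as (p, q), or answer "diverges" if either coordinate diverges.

(-3, -2)

h is separable, so gradient descent decouples: p follows -∂h/∂p, q follows -∂h/∂q.
∂h/∂p = 6(p + 3)(p + 4); at p=-2 this is 12, so p decreases.
∂h/∂q = -12(q - 1)(q + 2)(q + 4); at q=-3 this is -48, so q increases.
p converges to its nearest critical value -3 (a local min of the p-part); q converges to -2. The iterate converges to (-3, -2).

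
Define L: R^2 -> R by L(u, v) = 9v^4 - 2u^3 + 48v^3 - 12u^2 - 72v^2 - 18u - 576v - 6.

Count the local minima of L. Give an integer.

L separates as a function of u plus a function of v, so ∇L=0 decouples.
∂L/∂u = -6(u + 1)(u + 3) = 0 at u ∈ {-3, -1}; ∂L/∂v = 36(v - 2)(v + 2)(v + 4) = 0 at v ∈ {-4, -2, 2}.
The Hessian is diagonal: diag(L_uu, L_vv). Second derivatives: L_uu(-3)=12, L_uu(-1)=-12; L_vv(-4)=432, L_vv(-2)=-288, L_vv(2)=864.
Local minima occur where both diagonal entries positive: (-3, -4), (-3, 2). Count: 2.

2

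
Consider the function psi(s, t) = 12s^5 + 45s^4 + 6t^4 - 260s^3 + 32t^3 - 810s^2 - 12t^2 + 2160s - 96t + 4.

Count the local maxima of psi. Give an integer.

psi separates as a function of s plus a function of t, so ∇psi=0 decouples.
∂psi/∂s = 60(s - 3)(s - 1)(s + 3)(s + 4) = 0 at s ∈ {-4, -3, 1, 3}; ∂psi/∂t = 24(t - 1)(t + 1)(t + 4) = 0 at t ∈ {-4, -1, 1}.
The Hessian is diagonal: diag(psi_ss, psi_tt). Second derivatives: psi_ss(-4)=-2100, psi_ss(-3)=1440, psi_ss(1)=-2400, psi_ss(3)=5040; psi_tt(-4)=360, psi_tt(-1)=-144, psi_tt(1)=240.
Local maxima occur where both diagonal entries negative: (-4, -1), (1, -1). Count: 2.

2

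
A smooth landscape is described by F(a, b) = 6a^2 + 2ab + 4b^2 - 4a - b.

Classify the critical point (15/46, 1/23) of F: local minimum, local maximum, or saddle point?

The Hessian of F is constant: H = [[12, 2], [2, 8]].
det(H) = 12·8 − 2² = 92.
det(H) > 0 and tr(H) = 20 > 0, so H is positive definite and the point is a local minimum.

local minimum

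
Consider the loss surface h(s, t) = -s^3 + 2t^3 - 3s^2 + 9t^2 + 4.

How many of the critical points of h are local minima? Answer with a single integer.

1

h separates as a function of s plus a function of t, so ∇h=0 decouples.
∂h/∂s = -3s(s + 2) = 0 at s ∈ {-2, 0}; ∂h/∂t = 6t(t + 3) = 0 at t ∈ {-3, 0}.
The Hessian is diagonal: diag(h_ss, h_tt). Second derivatives: h_ss(-2)=6, h_ss(0)=-6; h_tt(-3)=-18, h_tt(0)=18.
Local minima occur where both diagonal entries positive: (-2, 0). Count: 1.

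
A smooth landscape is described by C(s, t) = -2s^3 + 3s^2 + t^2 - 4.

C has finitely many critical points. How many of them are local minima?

1

C separates as a function of s plus a function of t, so ∇C=0 decouples.
∂C/∂s = -6s(s - 1) = 0 at s ∈ {0, 1}; ∂C/∂t = 2t = 0 at t ∈ {0}.
The Hessian is diagonal: diag(C_ss, C_tt). Second derivatives: C_ss(0)=6, C_ss(1)=-6; C_tt(0)=2.
Local minima occur where both diagonal entries positive: (0, 0). Count: 1.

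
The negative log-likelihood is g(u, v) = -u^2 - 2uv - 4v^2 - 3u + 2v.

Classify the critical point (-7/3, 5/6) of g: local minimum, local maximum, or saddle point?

The Hessian of g is constant: H = [[-2, -2], [-2, -8]].
det(H) = (-2)·(-8) − (-2)² = 12.
det(H) > 0 and tr(H) = -10 < 0, so H is negative definite and the point is a local maximum.

local maximum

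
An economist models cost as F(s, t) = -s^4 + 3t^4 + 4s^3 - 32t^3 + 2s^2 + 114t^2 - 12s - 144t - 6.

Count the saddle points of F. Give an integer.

5

F separates as a function of s plus a function of t, so ∇F=0 decouples.
∂F/∂s = -4(s - 3)(s - 1)(s + 1) = 0 at s ∈ {-1, 1, 3}; ∂F/∂t = 12(t - 4)(t - 3)(t - 1) = 0 at t ∈ {1, 3, 4}.
The Hessian is diagonal: diag(F_ss, F_tt). Second derivatives: F_ss(-1)=-32, F_ss(1)=16, F_ss(3)=-32; F_tt(1)=72, F_tt(3)=-24, F_tt(4)=36.
Saddle points occur where the two diagonal entries have opposite signs: (-1, 1), (-1, 4), (1, 3), (3, 1), (3, 4). Count: 5.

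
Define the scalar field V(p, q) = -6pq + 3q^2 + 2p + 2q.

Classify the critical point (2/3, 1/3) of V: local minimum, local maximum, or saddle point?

saddle point

The Hessian of V is constant: H = [[0, -6], [-6, 6]].
det(H) = 0·6 − (-6)² = -36.
Since det(H) < 0, H is indefinite and the critical point is a saddle point.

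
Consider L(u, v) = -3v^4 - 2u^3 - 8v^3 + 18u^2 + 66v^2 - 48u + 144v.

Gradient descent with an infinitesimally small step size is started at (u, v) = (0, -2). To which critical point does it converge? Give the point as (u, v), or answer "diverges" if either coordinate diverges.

L is separable, so gradient descent decouples: u follows -∂L/∂u, v follows -∂L/∂v.
∂L/∂u = -6(u - 4)(u - 2); at u=0 this is -48, so u increases.
∂L/∂v = -12(v - 3)(v + 1)(v + 4); at v=-2 this is -120, so v increases.
u converges to its nearest critical value 2 (a local min of the u-part); v converges to -1. The iterate converges to (2, -1).

(2, -1)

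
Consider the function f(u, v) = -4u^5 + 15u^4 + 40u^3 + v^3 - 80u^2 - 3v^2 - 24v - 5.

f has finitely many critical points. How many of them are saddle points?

4

f separates as a function of u plus a function of v, so ∇f=0 decouples.
∂f/∂u = -20u(u - 4)(u - 1)(u + 2) = 0 at u ∈ {-2, 0, 1, 4}; ∂f/∂v = 3(v - 4)(v + 2) = 0 at v ∈ {-2, 4}.
The Hessian is diagonal: diag(f_uu, f_vv). Second derivatives: f_uu(-2)=720, f_uu(0)=-160, f_uu(1)=180, f_uu(4)=-1440; f_vv(-2)=-18, f_vv(4)=18.
Saddle points occur where the two diagonal entries have opposite signs: (-2, -2), (0, 4), (1, -2), (4, 4). Count: 4.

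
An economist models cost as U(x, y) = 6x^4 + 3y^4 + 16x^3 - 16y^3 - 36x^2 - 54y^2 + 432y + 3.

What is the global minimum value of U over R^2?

U(x,y) separates as P(x) + Q(y) + 3, so its minimum is min P + min Q + 3.
P'(x) = 24x(x - 1)(x + 3) vanishes at x ∈ {-3, 0, 1}; Q'(y) = 12(y - 4)(y - 3)(y + 3) vanishes at y ∈ {-3, 3, 4}.
Local minima of P (where P''>0): P(-3)=-270, P(1)=-14. Local minima of Q: Q(-3)=-1107, Q(4)=608.
So the global minimum of U is P(-3) + Q(-3) + 3 = -270 − 1107 + 3 = -1374, attained at (-3, -3).

-1374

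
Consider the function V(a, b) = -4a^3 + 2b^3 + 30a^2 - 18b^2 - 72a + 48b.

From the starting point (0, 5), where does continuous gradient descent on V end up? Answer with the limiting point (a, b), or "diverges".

(2, 4)

V is separable, so gradient descent decouples: a follows -∂V/∂a, b follows -∂V/∂b.
∂V/∂a = -12(a - 3)(a - 2); at a=0 this is -72, so a increases.
∂V/∂b = 6(b - 4)(b - 2); at b=5 this is 18, so b decreases.
a converges to its nearest critical value 2 (a local min of the a-part); b converges to 4. The iterate converges to (2, 4).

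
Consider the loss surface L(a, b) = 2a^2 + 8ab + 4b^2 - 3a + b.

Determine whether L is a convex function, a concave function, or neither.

neither

L is quadratic, so its Hessian is the constant matrix H = [[4, 8], [8, 8]].
det(H) = -32, tr(H) = 12.
det(H) < 0, so H is indefinite: neither convex nor concave.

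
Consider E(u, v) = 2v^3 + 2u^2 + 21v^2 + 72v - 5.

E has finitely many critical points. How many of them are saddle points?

E separates as a function of u plus a function of v, so ∇E=0 decouples.
∂E/∂u = 4u = 0 at u ∈ {0}; ∂E/∂v = 6(v + 3)(v + 4) = 0 at v ∈ {-4, -3}.
The Hessian is diagonal: diag(E_uu, E_vv). Second derivatives: E_uu(0)=4; E_vv(-4)=-6, E_vv(-3)=6.
Saddle points occur where the two diagonal entries have opposite signs: (0, -4). Count: 1.

1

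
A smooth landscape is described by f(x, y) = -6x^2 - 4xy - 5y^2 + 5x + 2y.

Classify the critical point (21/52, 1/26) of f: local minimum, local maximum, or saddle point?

local maximum

The Hessian of f is constant: H = [[-12, -4], [-4, -10]].
det(H) = (-12)·(-10) − (-4)² = 104.
det(H) > 0 and tr(H) = -22 < 0, so H is negative definite and the point is a local maximum.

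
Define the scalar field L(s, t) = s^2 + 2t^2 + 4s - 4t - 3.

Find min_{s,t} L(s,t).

-9

L(s,t) separates as P(s) + Q(t) − 3, so its minimum is min P + min Q − 3.
P'(s) = 2s + 4 vanishes at s ∈ {-2}; Q'(t) = 4(t - 1) vanishes at t ∈ {1}.
Local minima of P (where P''>0): P(-2)=-4. Local minima of Q: Q(1)=-2.
So the global minimum of L is P(-2) + Q(1) − 3 = -4 − 2 − 3 = -9, attained at (-2, 1).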